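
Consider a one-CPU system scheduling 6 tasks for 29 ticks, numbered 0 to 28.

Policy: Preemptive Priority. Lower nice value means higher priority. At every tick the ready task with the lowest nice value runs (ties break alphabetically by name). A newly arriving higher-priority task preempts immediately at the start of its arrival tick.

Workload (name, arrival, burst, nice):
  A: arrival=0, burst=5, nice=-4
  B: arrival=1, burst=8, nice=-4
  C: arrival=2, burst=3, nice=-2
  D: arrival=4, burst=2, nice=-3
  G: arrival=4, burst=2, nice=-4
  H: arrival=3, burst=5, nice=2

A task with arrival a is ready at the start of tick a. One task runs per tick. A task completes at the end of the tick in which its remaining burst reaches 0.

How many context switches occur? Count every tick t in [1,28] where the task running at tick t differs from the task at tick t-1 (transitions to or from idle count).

t=0: ready={A} → run A
t=1: ready={A,B} → run A
t=2: ready={A,B,C} → run A
t=3: ready={A,B,C,H} → run A
t=4: ready={A,B,C,D,G,H} → run A
t=5: ready={B,C,D,G,H} → run B
t=6: ready={B,C,D,G,H} → run B
t=7: ready={B,C,D,G,H} → run B
t=8: ready={B,C,D,G,H} → run B
t=9: ready={B,C,D,G,H} → run B
t=10: ready={B,C,D,G,H} → run B
t=11: ready={B,C,D,G,H} → run B
t=12: ready={B,C,D,G,H} → run B
t=13: ready={C,D,G,H} → run G
t=14: ready={C,D,G,H} → run G
t=15: ready={C,D,H} → run D
t=16: ready={C,D,H} → run D
t=17: ready={C,H} → run C
t=18: ready={C,H} → run C
t=19: ready={C,H} → run C
t=20: ready={H} → run H
t=21: ready={H} → run H
t=22: ready={H} → run H
t=23: ready={H} → run H
t=24: ready={H} → run H
t=25: (idle)
t=26: (idle)
t=27: (idle)
t=28: (idle)

context switches = 6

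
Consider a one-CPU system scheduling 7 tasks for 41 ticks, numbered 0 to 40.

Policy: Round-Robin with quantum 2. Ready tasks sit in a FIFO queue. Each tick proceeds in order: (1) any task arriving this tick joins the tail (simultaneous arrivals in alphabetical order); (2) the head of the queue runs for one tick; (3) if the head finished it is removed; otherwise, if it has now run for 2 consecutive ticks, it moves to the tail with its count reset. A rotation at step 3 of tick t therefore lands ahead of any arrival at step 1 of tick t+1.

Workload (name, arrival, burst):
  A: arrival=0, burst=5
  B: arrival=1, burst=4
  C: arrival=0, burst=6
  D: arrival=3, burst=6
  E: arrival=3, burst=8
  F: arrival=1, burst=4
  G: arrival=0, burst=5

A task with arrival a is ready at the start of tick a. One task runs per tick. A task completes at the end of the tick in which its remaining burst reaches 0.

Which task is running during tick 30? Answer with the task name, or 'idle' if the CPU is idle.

running at tick 30 = C

t=0: queue=[A,C,G] q_used=0 → run A
t=1: queue=[A,C,G,B,F] q_used=1 → run A
t=2: queue=[C,G,B,F,A] q_used=0 → run C
t=3: queue=[C,G,B,F,A,D,E] q_used=1 → run C
t=4: queue=[G,B,F,A,D,E,C] q_used=0 → run G
t=5: queue=[G,B,F,A,D,E,C] q_used=1 → run G
t=6: queue=[B,F,A,D,E,C,G] q_used=0 → run B
t=7: queue=[B,F,A,D,E,C,G] q_used=1 → run B
t=8: queue=[F,A,D,E,C,G,B] q_used=0 → run F
t=9: queue=[F,A,D,E,C,G,B] q_used=1 → run F
t=10: queue=[A,D,E,C,G,B,F] q_used=0 → run A
t=11: queue=[A,D,E,C,G,B,F] q_used=1 → run A
t=12: queue=[D,E,C,G,B,F,A] q_used=0 → run D
t=13: queue=[D,E,C,G,B,F,A] q_used=1 → run D
t=14: queue=[E,C,G,B,F,A,D] q_used=0 → run E
t=15: queue=[E,C,G,B,F,A,D] q_used=1 → run E
t=16: queue=[C,G,B,F,A,D,E] q_used=0 → run C
t=17: queue=[C,G,B,F,A,D,E] q_used=1 → run C
t=18: queue=[G,B,F,A,D,E,C] q_used=0 → run G
t=19: queue=[G,B,F,A,D,E,C] q_used=1 → run G
t=20: queue=[B,F,A,D,E,C,G] q_used=0 → run B
t=21: queue=[B,F,A,D,E,C,G] q_used=1 → run B
t=22: queue=[F,A,D,E,C,G] q_used=0 → run F
t=23: queue=[F,A,D,E,C,G] q_used=1 → run F
t=24: queue=[A,D,E,C,G] q_used=0 → run A
t=25: queue=[D,E,C,G] q_used=0 → run D
t=26: queue=[D,E,C,G] q_used=1 → run D
t=27: queue=[E,C,G,D] q_used=0 → run E
t=28: queue=[E,C,G,D] q_used=1 → run E
t=29: queue=[C,G,D,E] q_used=0 → run C
t=30: queue=[C,G,D,E] q_used=1 → run C
t=31: queue=[G,D,E] q_used=0 → run G
t=32: queue=[D,E] q_used=0 → run D
t=33: queue=[D,E] q_used=1 → run D
t=34: queue=[E] q_used=0 → run E
t=35: queue=[E] q_used=1 → run E
t=36: queue=[E] q_used=0 → run E
t=37: queue=[E] q_used=1 → run E
t=38: (idle)
t=39: (idle)
t=40: (idle)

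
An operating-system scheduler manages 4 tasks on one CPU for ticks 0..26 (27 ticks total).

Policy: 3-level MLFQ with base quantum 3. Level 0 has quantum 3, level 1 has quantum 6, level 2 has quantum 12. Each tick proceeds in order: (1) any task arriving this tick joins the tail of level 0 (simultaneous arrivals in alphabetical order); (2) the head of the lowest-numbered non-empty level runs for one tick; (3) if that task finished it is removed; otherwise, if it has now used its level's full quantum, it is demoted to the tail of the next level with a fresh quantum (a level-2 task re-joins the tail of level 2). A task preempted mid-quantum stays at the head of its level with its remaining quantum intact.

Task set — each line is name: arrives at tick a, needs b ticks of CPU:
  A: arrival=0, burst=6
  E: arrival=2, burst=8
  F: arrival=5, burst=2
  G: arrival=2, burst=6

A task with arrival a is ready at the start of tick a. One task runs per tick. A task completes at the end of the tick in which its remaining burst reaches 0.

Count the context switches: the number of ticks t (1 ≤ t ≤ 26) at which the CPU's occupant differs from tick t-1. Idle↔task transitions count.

t=0: L0/L1/L2 = A/-/- → run A
t=1: L0/L1/L2 = A/-/- → run A
t=2: L0/L1/L2 = AEG/-/- → run A
t=3: L0/L1/L2 = EG/A/- → run E
t=4: L0/L1/L2 = EG/A/- → run E
t=5: L0/L1/L2 = EGF/A/- → run E
t=6: L0/L1/L2 = GF/AE/- → run G
t=7: L0/L1/L2 = GF/AE/- → run G
t=8: L0/L1/L2 = GF/AE/- → run G
t=9: L0/L1/L2 = F/AEG/- → run F
t=10: L0/L1/L2 = F/AEG/- → run F
t=11: L0/L1/L2 = -/AEG/- → run A
t=12: L0/L1/L2 = -/AEG/- → run A
t=13: L0/L1/L2 = -/AEG/- → run A
t=14: L0/L1/L2 = -/EG/- → run E
t=15: L0/L1/L2 = -/EG/- → run E
t=16: L0/L1/L2 = -/EG/- → run E
t=17: L0/L1/L2 = -/EG/- → run E
t=18: L0/L1/L2 = -/EG/- → run E
t=19: L0/L1/L2 = -/G/- → run G
t=20: L0/L1/L2 = -/G/- → run G
t=21: L0/L1/L2 = -/G/- → run G
t=22: (idle)
t=23: (idle)
t=24: (idle)
t=25: (idle)
t=26: (idle)

context switches = 7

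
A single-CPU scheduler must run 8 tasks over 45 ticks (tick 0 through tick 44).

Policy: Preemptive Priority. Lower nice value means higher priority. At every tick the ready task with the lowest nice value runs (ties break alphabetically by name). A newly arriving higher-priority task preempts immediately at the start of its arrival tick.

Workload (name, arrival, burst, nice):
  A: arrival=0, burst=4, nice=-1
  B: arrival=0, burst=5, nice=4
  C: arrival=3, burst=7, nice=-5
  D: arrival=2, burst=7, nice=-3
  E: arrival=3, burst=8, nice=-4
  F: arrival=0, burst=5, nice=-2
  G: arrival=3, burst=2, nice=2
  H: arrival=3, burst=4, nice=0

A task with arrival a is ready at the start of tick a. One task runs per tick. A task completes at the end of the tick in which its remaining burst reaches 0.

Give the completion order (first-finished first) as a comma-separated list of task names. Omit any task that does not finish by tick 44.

t=0: ready={A,B,F} → run F
t=1: ready={A,B,F} → run F
t=2: ready={A,B,D,F} → run D
t=3: ready={A,B,C,D,E,F,G,H} → run C
t=4: ready={A,B,C,D,E,F,G,H} → run C
t=5: ready={A,B,C,D,E,F,G,H} → run C
t=6: ready={A,B,C,D,E,F,G,H} → run C
t=7: ready={A,B,C,D,E,F,G,H} → run C
t=8: ready={A,B,C,D,E,F,G,H} → run C
t=9: ready={A,B,C,D,E,F,G,H} → run C
t=10: ready={A,B,D,E,F,G,H} → run E
t=11: ready={A,B,D,E,F,G,H} → run E
t=12: ready={A,B,D,E,F,G,H} → run E
t=13: ready={A,B,D,E,F,G,H} → run E
t=14: ready={A,B,D,E,F,G,H} → run E
t=15: ready={A,B,D,E,F,G,H} → run E
t=16: ready={A,B,D,E,F,G,H} → run E
t=17: ready={A,B,D,E,F,G,H} → run E
t=18: ready={A,B,D,F,G,H} → run D
t=19: ready={A,B,D,F,G,H} → run D
t=20: ready={A,B,D,F,G,H} → run D
t=21: ready={A,B,D,F,G,H} → run D
t=22: ready={A,B,D,F,G,H} → run D
t=23: ready={A,B,D,F,G,H} → run D
t=24: ready={A,B,F,G,H} → run F
t=25: ready={A,B,F,G,H} → run F
t=26: ready={A,B,F,G,H} → run F
t=27: ready={A,B,G,H} → run A
t=28: ready={A,B,G,H} → run A
t=29: ready={A,B,G,H} → run A
t=30: ready={A,B,G,H} → run A
t=31: ready={B,G,H} → run H
t=32: ready={B,G,H} → run H
t=33: ready={B,G,H} → run H
t=34: ready={B,G,H} → run H
t=35: ready={B,G} → run G
t=36: ready={B,G} → run G
t=37: ready={B} → run B
t=38: ready={B} → run B
t=39: ready={B} → run B
t=40: ready={B} → run B
t=41: ready={B} → run B
t=42: (idle)
t=43: (idle)
t=44: (idle)

completion order = C, E, D, F, A, H, G, B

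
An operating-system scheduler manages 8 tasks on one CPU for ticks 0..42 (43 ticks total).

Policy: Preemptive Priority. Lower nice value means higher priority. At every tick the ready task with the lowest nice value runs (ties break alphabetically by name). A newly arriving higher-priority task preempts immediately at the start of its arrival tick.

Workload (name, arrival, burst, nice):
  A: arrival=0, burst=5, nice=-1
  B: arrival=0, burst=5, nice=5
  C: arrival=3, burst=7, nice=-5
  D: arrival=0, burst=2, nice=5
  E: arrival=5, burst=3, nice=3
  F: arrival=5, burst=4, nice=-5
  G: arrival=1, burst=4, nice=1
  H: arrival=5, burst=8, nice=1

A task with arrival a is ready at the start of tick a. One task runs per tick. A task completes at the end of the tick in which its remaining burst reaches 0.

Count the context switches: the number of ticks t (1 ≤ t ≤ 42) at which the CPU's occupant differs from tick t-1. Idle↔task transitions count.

context switches = 9

t=0: ready={A,B,D} → run A
t=1: ready={A,B,D,G} → run A
t=2: ready={A,B,D,G} → run A
t=3: ready={A,B,C,D,G} → run C
t=4: ready={A,B,C,D,G} → run C
t=5: ready={A,B,C,D,E,F,G,H} → run C
t=6: ready={A,B,C,D,E,F,G,H} → run C
t=7: ready={A,B,C,D,E,F,G,H} → run C
t=8: ready={A,B,C,D,E,F,G,H} → run C
t=9: ready={A,B,C,D,E,F,G,H} → run C
t=10: ready={A,B,D,E,F,G,H} → run F
t=11: ready={A,B,D,E,F,G,H} → run F
t=12: ready={A,B,D,E,F,G,H} → run F
t=13: ready={A,B,D,E,F,G,H} → run F
t=14: ready={A,B,D,E,G,H} → run A
t=15: ready={A,B,D,E,G,H} → run A
t=16: ready={B,D,E,G,H} → run G
t=17: ready={B,D,E,G,H} → run G
t=18: ready={B,D,E,G,H} → run G
t=19: ready={B,D,E,G,H} → run G
t=20: ready={B,D,E,H} → run H
t=21: ready={B,D,E,H} → run H
t=22: ready={B,D,E,H} → run H
t=23: ready={B,D,E,H} → run H
t=24: ready={B,D,E,H} → run H
t=25: ready={B,D,E,H} → run H
t=26: ready={B,D,E,H} → run H
t=27: ready={B,D,E,H} → run H
t=28: ready={B,D,E} → run E
t=29: ready={B,D,E} → run E
t=30: ready={B,D,E} → run E
t=31: ready={B,D} → run B
t=32: ready={B,D} → run B
t=33: ready={B,D} → run B
t=34: ready={B,D} → run B
t=35: ready={B,D} → run B
t=36: ready={D} → run D
t=37: ready={D} → run D
t=38: (idle)
t=39: (idle)
t=40: (idle)
t=41: (idle)
t=42: (idle)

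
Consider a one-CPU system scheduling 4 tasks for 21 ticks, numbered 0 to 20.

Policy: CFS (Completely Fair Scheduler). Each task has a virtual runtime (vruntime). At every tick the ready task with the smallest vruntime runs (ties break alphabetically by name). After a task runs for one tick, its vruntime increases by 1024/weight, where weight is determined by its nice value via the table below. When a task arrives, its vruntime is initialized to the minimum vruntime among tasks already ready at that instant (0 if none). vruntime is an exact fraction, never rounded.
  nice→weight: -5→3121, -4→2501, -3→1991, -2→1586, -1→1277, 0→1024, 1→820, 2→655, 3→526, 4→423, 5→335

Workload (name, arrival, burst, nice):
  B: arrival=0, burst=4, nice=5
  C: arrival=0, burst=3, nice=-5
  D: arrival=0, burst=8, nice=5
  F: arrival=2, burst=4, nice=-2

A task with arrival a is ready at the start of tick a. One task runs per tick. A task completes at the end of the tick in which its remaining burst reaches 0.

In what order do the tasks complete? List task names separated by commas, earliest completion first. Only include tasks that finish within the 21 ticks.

t=0: vr[B=0 C=0 D=0] → run B
t=1: vr[B=1024/335 C=0 D=0] → run C
t=2: vr[B=1024/335 C=1024/3121 D=0 F=0] → run D
t=3: vr[B=1024/335 C=1024/3121 D=1024/335 F=0] → run F
t=4: vr[B=1024/335 C=1024/3121 D=1024/335 F=512/793] → run C
t=5: vr[B=1024/335 C=2048/3121 D=1024/335 F=512/793] → run F
t=6: vr[B=1024/335 C=2048/3121 D=1024/335 F=1024/793] → run C
t=7: vr[B=1024/335 D=1024/335 F=1024/793] → run F
t=8: vr[B=1024/335 D=1024/335 F=1536/793] → run F
t=9: vr[B=1024/335 D=1024/335] → run B
t=10: vr[B=2048/335 D=1024/335] → run D
t=11: vr[B=2048/335 D=2048/335] → run B
t=12: vr[B=3072/335 D=2048/335] → run D
t=13: vr[B=3072/335 D=3072/335] → run B
t=14: vr[D=3072/335] → run D
t=15: vr[D=4096/335] → run D
t=16: vr[D=1024/67] → run D
t=17: vr[D=6144/335] → run D
t=18: vr[D=7168/335] → run D
t=19: (idle)
t=20: (idle)

completion order = C, F, B, D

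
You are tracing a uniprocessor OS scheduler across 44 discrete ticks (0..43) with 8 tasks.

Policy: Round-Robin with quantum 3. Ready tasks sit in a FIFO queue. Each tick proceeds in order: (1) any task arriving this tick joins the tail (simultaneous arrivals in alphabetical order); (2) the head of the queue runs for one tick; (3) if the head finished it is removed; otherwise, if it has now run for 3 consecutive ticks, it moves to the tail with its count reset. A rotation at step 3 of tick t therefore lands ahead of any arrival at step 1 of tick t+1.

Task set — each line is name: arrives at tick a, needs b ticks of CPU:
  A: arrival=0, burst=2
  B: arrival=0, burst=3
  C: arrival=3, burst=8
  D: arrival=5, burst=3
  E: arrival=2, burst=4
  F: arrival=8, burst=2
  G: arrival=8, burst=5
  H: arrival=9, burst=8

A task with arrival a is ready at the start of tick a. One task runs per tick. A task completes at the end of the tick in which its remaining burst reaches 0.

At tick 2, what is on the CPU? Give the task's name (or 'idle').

running at tick 2 = B

t=0: queue=[A,B] q_used=0 → run A
t=1: queue=[A,B] q_used=1 → run A
t=2: queue=[B,E] q_used=0 → run B
t=3: queue=[B,E,C] q_used=1 → run B
t=4: queue=[B,E,C] q_used=2 → run B
t=5: queue=[E,C,D] q_used=0 → run E
t=6: queue=[E,C,D] q_used=1 → run E
t=7: queue=[E,C,D] q_used=2 → run E
t=8: queue=[C,D,E,F,G] q_used=0 → run C
t=9: queue=[C,D,E,F,G,H] q_used=1 → run C
t=10: queue=[C,D,E,F,G,H] q_used=2 → run C
t=11: queue=[D,E,F,G,H,C] q_used=0 → run D
t=12: queue=[D,E,F,G,H,C] q_used=1 → run D
t=13: queue=[D,E,F,G,H,C] q_used=2 → run D
t=14: queue=[E,F,G,H,C] q_used=0 → run E
t=15: queue=[F,G,H,C] q_used=0 → run F
t=16: queue=[F,G,H,C] q_used=1 → run F
t=17: queue=[G,H,C] q_used=0 → run G
t=18: queue=[G,H,C] q_used=1 → run G
t=19: queue=[G,H,C] q_used=2 → run G
t=20: queue=[H,C,G] q_used=0 → run H
t=21: queue=[H,C,G] q_used=1 → run H
t=22: queue=[H,C,G] q_used=2 → run H
t=23: queue=[C,G,H] q_used=0 → run C
t=24: queue=[C,G,H] q_used=1 → run C
t=25: queue=[C,G,H] q_used=2 → run C
t=26: queue=[G,H,C] q_used=0 → run G
t=27: queue=[G,H,C] q_used=1 → run G
t=28: queue=[H,C] q_used=0 → run H
t=29: queue=[H,C] q_used=1 → run H
t=30: queue=[H,C] q_used=2 → run H
t=31: queue=[C,H] q_used=0 → run C
t=32: queue=[C,H] q_used=1 → run C
t=33: queue=[H] q_used=0 → run H
t=34: queue=[H] q_used=1 → run H
t=35: (idle)
t=36: (idle)
t=37: (idle)
t=38: (idle)
t=39: (idle)
t=40: (idle)
t=41: (idle)
t=42: (idle)
t=43: (idle)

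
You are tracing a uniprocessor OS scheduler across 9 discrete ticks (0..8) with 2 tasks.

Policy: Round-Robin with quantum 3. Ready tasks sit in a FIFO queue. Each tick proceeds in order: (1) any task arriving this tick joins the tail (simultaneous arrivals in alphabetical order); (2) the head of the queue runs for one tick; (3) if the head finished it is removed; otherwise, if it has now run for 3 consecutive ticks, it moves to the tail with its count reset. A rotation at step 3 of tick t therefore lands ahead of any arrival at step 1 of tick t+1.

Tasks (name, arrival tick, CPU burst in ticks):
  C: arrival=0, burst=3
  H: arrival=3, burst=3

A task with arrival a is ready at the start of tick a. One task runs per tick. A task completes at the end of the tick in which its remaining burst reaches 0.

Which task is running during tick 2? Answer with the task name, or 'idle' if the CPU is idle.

t=0: queue=[C] q_used=0 → run C
t=1: queue=[C] q_used=1 → run C
t=2: queue=[C] q_used=2 → run C
t=3: queue=[H] q_used=0 → run H
t=4: queue=[H] q_used=1 → run H
t=5: queue=[H] q_used=2 → run H
t=6: (idle)
t=7: (idle)
t=8: (idle)

running at tick 2 = C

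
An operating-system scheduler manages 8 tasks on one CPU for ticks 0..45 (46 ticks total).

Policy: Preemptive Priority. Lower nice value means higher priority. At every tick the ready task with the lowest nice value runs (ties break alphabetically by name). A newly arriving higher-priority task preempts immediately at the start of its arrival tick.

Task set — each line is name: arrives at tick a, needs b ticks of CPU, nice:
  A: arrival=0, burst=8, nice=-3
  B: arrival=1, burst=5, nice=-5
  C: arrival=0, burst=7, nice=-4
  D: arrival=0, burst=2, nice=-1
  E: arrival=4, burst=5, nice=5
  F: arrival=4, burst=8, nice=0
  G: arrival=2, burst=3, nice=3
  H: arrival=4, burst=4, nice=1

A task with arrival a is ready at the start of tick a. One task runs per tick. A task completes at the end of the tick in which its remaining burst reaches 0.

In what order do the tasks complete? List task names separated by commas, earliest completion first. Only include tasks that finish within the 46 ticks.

completion order = B, C, A, D, F, H, G, E

t=0: ready={A,C,D} → run C
t=1: ready={A,B,C,D} → run B
t=2: ready={A,B,C,D,G} → run B
t=3: ready={A,B,C,D,G} → run B
t=4: ready={A,B,C,D,E,F,G,H} → run B
t=5: ready={A,B,C,D,E,F,G,H} → run B
t=6: ready={A,C,D,E,F,G,H} → run C
t=7: ready={A,C,D,E,F,G,H} → run C
t=8: ready={A,C,D,E,F,G,H} → run C
t=9: ready={A,C,D,E,F,G,H} → run C
t=10: ready={A,C,D,E,F,G,H} → run C
t=11: ready={A,C,D,E,F,G,H} → run C
t=12: ready={A,D,E,F,G,H} → run A
t=13: ready={A,D,E,F,G,H} → run A
t=14: ready={A,D,E,F,G,H} → run A
t=15: ready={A,D,E,F,G,H} → run A
t=16: ready={A,D,E,F,G,H} → run A
t=17: ready={A,D,E,F,G,H} → run A
t=18: ready={A,D,E,F,G,H} → run A
t=19: ready={A,D,E,F,G,H} → run A
t=20: ready={D,E,F,G,H} → run D
t=21: ready={D,E,F,G,H} → run D
t=22: ready={E,F,G,H} → run F
t=23: ready={E,F,G,H} → run F
t=24: ready={E,F,G,H} → run F
t=25: ready={E,F,G,H} → run F
t=26: ready={E,F,G,H} → run F
t=27: ready={E,F,G,H} → run F
t=28: ready={E,F,G,H} → run F
t=29: ready={E,F,G,H} → run F
t=30: ready={E,G,H} → run H
t=31: ready={E,G,H} → run H
t=32: ready={E,G,H} → run H
t=33: ready={E,G,H} → run H
t=34: ready={E,G} → run G
t=35: ready={E,G} → run G
t=36: ready={E,G} → run G
t=37: ready={E} → run E
t=38: ready={E} → run E
t=39: ready={E} → run E
t=40: ready={E} → run E
t=41: ready={E} → run E
t=42: (idle)
t=43: (idle)
t=44: (idle)
t=45: (idle)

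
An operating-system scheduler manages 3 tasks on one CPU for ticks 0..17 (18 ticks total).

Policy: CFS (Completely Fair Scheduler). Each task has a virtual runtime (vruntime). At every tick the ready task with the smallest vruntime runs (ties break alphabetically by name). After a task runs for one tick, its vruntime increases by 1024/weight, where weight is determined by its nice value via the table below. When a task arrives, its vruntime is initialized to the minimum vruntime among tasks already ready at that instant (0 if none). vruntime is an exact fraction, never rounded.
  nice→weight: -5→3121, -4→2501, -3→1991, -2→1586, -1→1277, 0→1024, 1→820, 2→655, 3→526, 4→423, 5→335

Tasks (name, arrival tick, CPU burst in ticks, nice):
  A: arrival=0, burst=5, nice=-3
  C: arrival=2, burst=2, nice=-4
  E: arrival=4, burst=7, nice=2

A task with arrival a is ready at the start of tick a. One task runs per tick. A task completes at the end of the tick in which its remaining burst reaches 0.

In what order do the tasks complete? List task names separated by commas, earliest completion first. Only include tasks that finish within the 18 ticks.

t=0: vr[A=0] → run A
t=1: vr[A=1024/1991] → run A
t=2: vr[A=2048/1991 C=2048/1991] → run A
t=3: vr[A=3072/1991 C=2048/1991] → run C
t=4: vr[A=3072/1991 C=7160832/4979491 E=7160832/4979491] → run C
t=5: vr[A=3072/1991 E=7160832/4979491] → run E
t=6: vr[A=3072/1991 E=9789343744/3261566605] → run A
t=7: vr[A=4096/1991 E=9789343744/3261566605] → run A
t=8: vr[E=9789343744/3261566605] → run E
t=9: vr[E=14888342528/3261566605] → run E
t=10: vr[E=19987341312/3261566605] → run E
t=11: vr[E=25086340096/3261566605] → run E
t=12: vr[E=6037067776/652313321] → run E
t=13: vr[E=35284337664/3261566605] → run E
t=14: (idle)
t=15: (idle)
t=16: (idle)
t=17: (idle)

completion order = C, A, E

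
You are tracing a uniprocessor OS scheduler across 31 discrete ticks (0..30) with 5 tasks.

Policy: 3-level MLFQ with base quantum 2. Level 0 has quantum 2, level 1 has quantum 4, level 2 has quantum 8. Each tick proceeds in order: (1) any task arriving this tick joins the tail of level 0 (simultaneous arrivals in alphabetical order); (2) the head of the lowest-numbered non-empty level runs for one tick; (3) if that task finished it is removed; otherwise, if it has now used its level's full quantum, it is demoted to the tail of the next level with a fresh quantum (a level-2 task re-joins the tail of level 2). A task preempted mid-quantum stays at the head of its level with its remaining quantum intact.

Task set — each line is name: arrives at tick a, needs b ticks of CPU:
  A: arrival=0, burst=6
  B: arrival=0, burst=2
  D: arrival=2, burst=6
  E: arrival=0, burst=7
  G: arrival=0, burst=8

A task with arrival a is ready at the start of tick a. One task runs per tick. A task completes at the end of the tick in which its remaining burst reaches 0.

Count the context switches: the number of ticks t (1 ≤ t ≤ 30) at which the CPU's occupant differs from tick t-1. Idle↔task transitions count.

t=0: L0/L1/L2 = ABEG/-/- → run A
t=1: L0/L1/L2 = ABEG/-/- → run A
t=2: L0/L1/L2 = BEGD/A/- → run B
t=3: L0/L1/L2 = BEGD/A/- → run B
t=4: L0/L1/L2 = EGD/A/- → run E
t=5: L0/L1/L2 = EGD/A/- → run E
t=6: L0/L1/L2 = GD/AE/- → run G
t=7: L0/L1/L2 = GD/AE/- → run G
t=8: L0/L1/L2 = D/AEG/- → run D
t=9: L0/L1/L2 = D/AEG/- → run D
t=10: L0/L1/L2 = -/AEGD/- → run A
t=11: L0/L1/L2 = -/AEGD/- → run A
t=12: L0/L1/L2 = -/AEGD/- → run A
t=13: L0/L1/L2 = -/AEGD/- → run A
t=14: L0/L1/L2 = -/EGD/- → run E
t=15: L0/L1/L2 = -/EGD/- → run E
t=16: L0/L1/L2 = -/EGD/- → run E
t=17: L0/L1/L2 = -/EGD/- → run E
t=18: L0/L1/L2 = -/GD/E → run G
t=19: L0/L1/L2 = -/GD/E → run G
t=20: L0/L1/L2 = -/GD/E → run G
t=21: L0/L1/L2 = -/GD/E → run G
t=22: L0/L1/L2 = -/D/EG → run D
t=23: L0/L1/L2 = -/D/EG → run D
t=24: L0/L1/L2 = -/D/EG → run D
t=25: L0/L1/L2 = -/D/EG → run D
t=26: L0/L1/L2 = -/-/EG → run E
t=27: L0/L1/L2 = -/-/G → run G
t=28: L0/L1/L2 = -/-/G → run G
t=29: (idle)
t=30: (idle)

context switches = 11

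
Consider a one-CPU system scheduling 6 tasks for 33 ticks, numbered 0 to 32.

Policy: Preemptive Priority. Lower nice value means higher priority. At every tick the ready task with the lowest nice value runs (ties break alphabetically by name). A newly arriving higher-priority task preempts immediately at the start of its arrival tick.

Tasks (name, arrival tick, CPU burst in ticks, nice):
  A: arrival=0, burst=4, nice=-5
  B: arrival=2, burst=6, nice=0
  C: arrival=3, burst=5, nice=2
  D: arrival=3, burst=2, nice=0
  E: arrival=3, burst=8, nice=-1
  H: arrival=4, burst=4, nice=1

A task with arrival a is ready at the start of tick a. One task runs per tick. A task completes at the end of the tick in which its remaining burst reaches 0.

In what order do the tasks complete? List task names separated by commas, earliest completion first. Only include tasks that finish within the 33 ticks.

completion order = A, E, B, D, H, C

t=0: ready={A} → run A
t=1: ready={A} → run A
t=2: ready={A,B} → run A
t=3: ready={A,B,C,D,E} → run A
t=4: ready={B,C,D,E,H} → run E
t=5: ready={B,C,D,E,H} → run E
t=6: ready={B,C,D,E,H} → run E
t=7: ready={B,C,D,E,H} → run E
t=8: ready={B,C,D,E,H} → run E
t=9: ready={B,C,D,E,H} → run E
t=10: ready={B,C,D,E,H} → run E
t=11: ready={B,C,D,E,H} → run E
t=12: ready={B,C,D,H} → run B
t=13: ready={B,C,D,H} → run B
t=14: ready={B,C,D,H} → run B
t=15: ready={B,C,D,H} → run B
t=16: ready={B,C,D,H} → run B
t=17: ready={B,C,D,H} → run B
t=18: ready={C,D,H} → run D
t=19: ready={C,D,H} → run D
t=20: ready={C,H} → run H
t=21: ready={C,H} → run H
t=22: ready={C,H} → run H
t=23: ready={C,H} → run H
t=24: ready={C} → run C
t=25: ready={C} → run C
t=26: ready={C} → run C
t=27: ready={C} → run C
t=28: ready={C} → run C
t=29: (idle)
t=30: (idle)
t=31: (idle)
t=32: (idle)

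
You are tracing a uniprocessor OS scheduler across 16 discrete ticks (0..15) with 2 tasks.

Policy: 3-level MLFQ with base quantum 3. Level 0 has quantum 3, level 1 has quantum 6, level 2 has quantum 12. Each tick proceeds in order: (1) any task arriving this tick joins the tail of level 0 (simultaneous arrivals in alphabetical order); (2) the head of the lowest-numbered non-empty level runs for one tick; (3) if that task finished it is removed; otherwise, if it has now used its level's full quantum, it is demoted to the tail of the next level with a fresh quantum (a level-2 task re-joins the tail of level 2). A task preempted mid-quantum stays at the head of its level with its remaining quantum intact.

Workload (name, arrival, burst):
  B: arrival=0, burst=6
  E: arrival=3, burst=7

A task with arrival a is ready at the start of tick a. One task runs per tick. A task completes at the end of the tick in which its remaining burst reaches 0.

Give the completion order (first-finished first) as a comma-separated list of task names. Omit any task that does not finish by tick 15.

t=0: L0/L1/L2 = B/-/- → run B
t=1: L0/L1/L2 = B/-/- → run B
t=2: L0/L1/L2 = B/-/- → run B
t=3: L0/L1/L2 = E/B/- → run E
t=4: L0/L1/L2 = E/B/- → run E
t=5: L0/L1/L2 = E/B/- → run E
t=6: L0/L1/L2 = -/BE/- → run B
t=7: L0/L1/L2 = -/BE/- → run B
t=8: L0/L1/L2 = -/BE/- → run B
t=9: L0/L1/L2 = -/E/- → run E
t=10: L0/L1/L2 = -/E/- → run E
t=11: L0/L1/L2 = -/E/- → run E
t=12: L0/L1/L2 = -/E/- → run E
t=13: (idle)
t=14: (idle)
t=15: (idle)

completion order = B, E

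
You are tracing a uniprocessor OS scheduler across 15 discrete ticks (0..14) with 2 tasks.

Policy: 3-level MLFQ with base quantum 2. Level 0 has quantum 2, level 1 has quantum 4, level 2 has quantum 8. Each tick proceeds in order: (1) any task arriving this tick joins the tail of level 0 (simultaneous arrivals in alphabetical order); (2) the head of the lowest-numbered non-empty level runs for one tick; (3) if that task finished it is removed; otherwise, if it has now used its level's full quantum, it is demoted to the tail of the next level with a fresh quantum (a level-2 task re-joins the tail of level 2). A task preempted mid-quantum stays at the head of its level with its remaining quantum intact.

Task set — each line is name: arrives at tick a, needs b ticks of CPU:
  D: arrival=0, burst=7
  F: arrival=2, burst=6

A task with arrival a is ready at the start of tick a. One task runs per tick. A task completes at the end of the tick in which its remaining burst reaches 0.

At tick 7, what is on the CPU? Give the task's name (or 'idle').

running at tick 7 = D

t=0: L0/L1/L2 = D/-/- → run D
t=1: L0/L1/L2 = D/-/- → run D
t=2: L0/L1/L2 = F/D/- → run F
t=3: L0/L1/L2 = F/D/- → run F
t=4: L0/L1/L2 = -/DF/- → run D
t=5: L0/L1/L2 = -/DF/- → run D
t=6: L0/L1/L2 = -/DF/- → run D
t=7: L0/L1/L2 = -/DF/- → run D
t=8: L0/L1/L2 = -/F/D → run F
t=9: L0/L1/L2 = -/F/D → run F
t=10: L0/L1/L2 = -/F/D → run F
t=11: L0/L1/L2 = -/F/D → run F
t=12: L0/L1/L2 = -/-/D → run D
t=13: (idle)
t=14: (idle)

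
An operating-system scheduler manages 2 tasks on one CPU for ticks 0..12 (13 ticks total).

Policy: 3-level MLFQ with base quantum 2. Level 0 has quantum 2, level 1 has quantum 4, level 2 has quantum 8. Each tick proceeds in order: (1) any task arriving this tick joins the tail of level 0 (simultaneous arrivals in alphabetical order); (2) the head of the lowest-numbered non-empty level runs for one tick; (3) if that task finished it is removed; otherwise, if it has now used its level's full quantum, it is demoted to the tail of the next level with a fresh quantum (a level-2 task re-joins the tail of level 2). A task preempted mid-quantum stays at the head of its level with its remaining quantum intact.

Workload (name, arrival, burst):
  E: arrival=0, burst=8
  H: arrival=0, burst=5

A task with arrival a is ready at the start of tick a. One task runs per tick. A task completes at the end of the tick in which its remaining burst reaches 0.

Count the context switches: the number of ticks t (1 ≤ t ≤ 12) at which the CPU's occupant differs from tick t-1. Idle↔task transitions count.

t=0: L0/L1/L2 = EH/-/- → run E
t=1: L0/L1/L2 = EH/-/- → run E
t=2: L0/L1/L2 = H/E/- → run H
t=3: L0/L1/L2 = H/E/- → run H
t=4: L0/L1/L2 = -/EH/- → run E
t=5: L0/L1/L2 = -/EH/- → run E
t=6: L0/L1/L2 = -/EH/- → run E
t=7: L0/L1/L2 = -/EH/- → run E
t=8: L0/L1/L2 = -/H/E → run H
t=9: L0/L1/L2 = -/H/E → run H
t=10: L0/L1/L2 = -/H/E → run H
t=11: L0/L1/L2 = -/-/E → run E
t=12: L0/L1/L2 = -/-/E → run E

context switches = 4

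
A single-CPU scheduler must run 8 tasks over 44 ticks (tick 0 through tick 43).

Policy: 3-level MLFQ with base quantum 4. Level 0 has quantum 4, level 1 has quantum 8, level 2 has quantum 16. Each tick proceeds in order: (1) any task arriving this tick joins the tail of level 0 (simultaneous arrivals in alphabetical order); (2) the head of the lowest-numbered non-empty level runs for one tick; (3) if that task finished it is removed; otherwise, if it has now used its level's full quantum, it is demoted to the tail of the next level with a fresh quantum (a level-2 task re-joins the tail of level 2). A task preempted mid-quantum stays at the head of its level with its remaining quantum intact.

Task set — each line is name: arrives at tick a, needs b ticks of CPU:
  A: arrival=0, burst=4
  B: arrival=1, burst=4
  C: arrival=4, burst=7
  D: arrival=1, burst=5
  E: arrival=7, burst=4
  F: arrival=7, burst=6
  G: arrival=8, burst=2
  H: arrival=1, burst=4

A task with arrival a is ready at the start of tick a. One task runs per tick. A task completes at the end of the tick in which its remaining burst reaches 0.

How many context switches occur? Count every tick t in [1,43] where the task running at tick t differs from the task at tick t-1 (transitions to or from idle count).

context switches = 11

t=0: L0/L1/L2 = A/-/- → run A
t=1: L0/L1/L2 = ABDH/-/- → run A
t=2: L0/L1/L2 = ABDH/-/- → run A
t=3: L0/L1/L2 = ABDH/-/- → run A
t=4: L0/L1/L2 = BDHC/-/- → run B
t=5: L0/L1/L2 = BDHC/-/- → run B
t=6: L0/L1/L2 = BDHC/-/- → run B
t=7: L0/L1/L2 = BDHCEF/-/- → run B
t=8: L0/L1/L2 = DHCEFG/-/- → run D
t=9: L0/L1/L2 = DHCEFG/-/- → run D
t=10: L0/L1/L2 = DHCEFG/-/- → run D
t=11: L0/L1/L2 = DHCEFG/-/- → run D
t=12: L0/L1/L2 = HCEFG/D/- → run H
t=13: L0/L1/L2 = HCEFG/D/- → run H
t=14: L0/L1/L2 = HCEFG/D/- → run H
t=15: L0/L1/L2 = HCEFG/D/- → run H
t=16: L0/L1/L2 = CEFG/D/- → run C
t=17: L0/L1/L2 = CEFG/D/- → run C
t=18: L0/L1/L2 = CEFG/D/- → run C
t=19: L0/L1/L2 = CEFG/D/- → run C
t=20: L0/L1/L2 = EFG/DC/- → run E
t=21: L0/L1/L2 = EFG/DC/- → run E
t=22: L0/L1/L2 = EFG/DC/- → run E
t=23: L0/L1/L2 = EFG/DC/- → run E
t=24: L0/L1/L2 = FG/DC/- → run F
t=25: L0/L1/L2 = FG/DC/- → run F
t=26: L0/L1/L2 = FG/DC/- → run F
t=27: L0/L1/L2 = FG/DC/- → run F
t=28: L0/L1/L2 = G/DCF/- → run G
t=29: L0/L1/L2 = G/DCF/- → run G
t=30: L0/L1/L2 = -/DCF/- → run D
t=31: L0/L1/L2 = -/CF/- → run C
t=32: L0/L1/L2 = -/CF/- → run C
t=33: L0/L1/L2 = -/CF/- → run C
t=34: L0/L1/L2 = -/F/- → run F
t=35: L0/L1/L2 = -/F/- → run F
t=36: (idle)
t=37: (idle)
t=38: (idle)
t=39: (idle)
t=40: (idle)
t=41: (idle)
t=42: (idle)
t=43: (idle)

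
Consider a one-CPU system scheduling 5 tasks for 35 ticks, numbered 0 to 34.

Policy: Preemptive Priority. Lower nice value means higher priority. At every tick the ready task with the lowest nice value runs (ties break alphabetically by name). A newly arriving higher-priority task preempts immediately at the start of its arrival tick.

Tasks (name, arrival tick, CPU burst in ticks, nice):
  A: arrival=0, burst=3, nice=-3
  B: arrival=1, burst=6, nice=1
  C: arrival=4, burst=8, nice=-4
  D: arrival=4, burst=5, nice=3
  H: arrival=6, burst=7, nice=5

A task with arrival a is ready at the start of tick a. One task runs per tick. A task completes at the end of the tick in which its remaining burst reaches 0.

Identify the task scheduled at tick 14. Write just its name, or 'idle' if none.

t=0: ready={A} → run A
t=1: ready={A,B} → run A
t=2: ready={A,B} → run A
t=3: ready={B} → run B
t=4: ready={B,C,D} → run C
t=5: ready={B,C,D} → run C
t=6: ready={B,C,D,H} → run C
t=7: ready={B,C,D,H} → run C
t=8: ready={B,C,D,H} → run C
t=9: ready={B,C,D,H} → run C
t=10: ready={B,C,D,H} → run C
t=11: ready={B,C,D,H} → run C
t=12: ready={B,D,H} → run B
t=13: ready={B,D,H} → run B
t=14: ready={B,D,H} → run B
t=15: ready={B,D,H} → run B
t=16: ready={B,D,H} → run B
t=17: ready={D,H} → run D
t=18: ready={D,H} → run D
t=19: ready={D,H} → run D
t=20: ready={D,H} → run D
t=21: ready={D,H} → run D
t=22: ready={H} → run H
t=23: ready={H} → run H
t=24: ready={H} → run H
t=25: ready={H} → run H
t=26: ready={H} → run H
t=27: ready={H} → run H
t=28: ready={H} → run H
t=29: (idle)
t=30: (idle)
t=31: (idle)
t=32: (idle)
t=33: (idle)
t=34: (idle)

running at tick 14 = B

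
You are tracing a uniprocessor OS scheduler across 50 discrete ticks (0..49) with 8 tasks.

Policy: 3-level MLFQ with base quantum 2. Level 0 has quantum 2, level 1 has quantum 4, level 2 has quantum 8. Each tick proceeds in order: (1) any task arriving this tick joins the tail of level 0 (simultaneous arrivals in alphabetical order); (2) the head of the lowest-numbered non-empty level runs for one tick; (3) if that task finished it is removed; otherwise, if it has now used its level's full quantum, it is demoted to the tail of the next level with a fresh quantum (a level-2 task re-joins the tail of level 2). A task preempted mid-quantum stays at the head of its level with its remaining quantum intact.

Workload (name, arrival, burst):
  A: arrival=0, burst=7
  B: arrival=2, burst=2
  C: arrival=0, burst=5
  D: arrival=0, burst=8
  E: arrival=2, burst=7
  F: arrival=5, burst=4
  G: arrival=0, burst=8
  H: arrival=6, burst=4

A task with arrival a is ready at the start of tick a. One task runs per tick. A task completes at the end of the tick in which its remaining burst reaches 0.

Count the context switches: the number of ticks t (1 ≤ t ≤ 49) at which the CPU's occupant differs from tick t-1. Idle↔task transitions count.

context switches = 19

t=0: L0/L1/L2 = ACDG/-/- → run A
t=1: L0/L1/L2 = ACDG/-/- → run A
t=2: L0/L1/L2 = CDGBE/A/- → run C
t=3: L0/L1/L2 = CDGBE/A/- → run C
t=4: L0/L1/L2 = DGBE/AC/- → run D
t=5: L0/L1/L2 = DGBEF/AC/- → run D
t=6: L0/L1/L2 = GBEFH/ACD/- → run G
t=7: L0/L1/L2 = GBEFH/ACD/- → run G
t=8: L0/L1/L2 = BEFH/ACDG/- → run B
t=9: L0/L1/L2 = BEFH/ACDG/- → run B
t=10: L0/L1/L2 = EFH/ACDG/- → run E
t=11: L0/L1/L2 = EFH/ACDG/- → run E
t=12: L0/L1/L2 = FH/ACDGE/- → run F
t=13: L0/L1/L2 = FH/ACDGE/- → run F
t=14: L0/L1/L2 = H/ACDGEF/- → run H
t=15: L0/L1/L2 = H/ACDGEF/- → run H
t=16: L0/L1/L2 = -/ACDGEFH/- → run A
t=17: L0/L1/L2 = -/ACDGEFH/- → run A
t=18: L0/L1/L2 = -/ACDGEFH/- → run A
t=19: L0/L1/L2 = -/ACDGEFH/- → run A
t=20: L0/L1/L2 = -/CDGEFH/A → run C
t=21: L0/L1/L2 = -/CDGEFH/A → run C
t=22: L0/L1/L2 = -/CDGEFH/A → run C
t=23: L0/L1/L2 = -/DGEFH/A → run D
t=24: L0/L1/L2 = -/DGEFH/A → run D
t=25: L0/L1/L2 = -/DGEFH/A → run D
t=26: L0/L1/L2 = -/DGEFH/A → run D
t=27: L0/L1/L2 = -/GEFH/AD → run G
t=28: L0/L1/L2 = -/GEFH/AD → run G
t=29: L0/L1/L2 = -/GEFH/AD → run G
t=30: L0/L1/L2 = -/GEFH/AD → run G
t=31: L0/L1/L2 = -/EFH/ADG → run E
t=32: L0/L1/L2 = -/EFH/ADG → run E
t=33: L0/L1/L2 = -/EFH/ADG → run E
t=34: L0/L1/L2 = -/EFH/ADG → run E
t=35: L0/L1/L2 = -/FH/ADGE → run F
t=36: L0/L1/L2 = -/FH/ADGE → run F
t=37: L0/L1/L2 = -/H/ADGE → run H
t=38: L0/L1/L2 = -/H/ADGE → run H
t=39: L0/L1/L2 = -/-/ADGE → run A
t=40: L0/L1/L2 = -/-/DGE → run D
t=41: L0/L1/L2 = -/-/DGE → run D
t=42: L0/L1/L2 = -/-/GE → run G
t=43: L0/L1/L2 = -/-/GE → run G
t=44: L0/L1/L2 = -/-/E → run E
t=45: (idle)
t=46: (idle)
t=47: (idle)
t=48: (idle)
t=49: (idle)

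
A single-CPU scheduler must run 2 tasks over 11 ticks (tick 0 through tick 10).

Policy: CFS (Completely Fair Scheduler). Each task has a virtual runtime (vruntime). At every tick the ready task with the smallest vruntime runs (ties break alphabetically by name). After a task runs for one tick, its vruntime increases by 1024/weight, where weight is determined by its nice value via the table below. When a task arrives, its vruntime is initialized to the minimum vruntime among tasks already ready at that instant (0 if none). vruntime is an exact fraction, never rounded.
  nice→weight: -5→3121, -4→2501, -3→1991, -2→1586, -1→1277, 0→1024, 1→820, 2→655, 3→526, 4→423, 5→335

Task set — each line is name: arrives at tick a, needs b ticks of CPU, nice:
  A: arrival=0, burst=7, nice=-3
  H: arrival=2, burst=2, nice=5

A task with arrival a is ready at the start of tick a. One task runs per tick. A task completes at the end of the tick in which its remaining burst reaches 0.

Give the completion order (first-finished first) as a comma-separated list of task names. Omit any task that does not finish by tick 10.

t=0: vr[A=0] → run A
t=1: vr[A=1024/1991] → run A
t=2: vr[A=2048/1991 H=2048/1991] → run A
t=3: vr[A=3072/1991 H=2048/1991] → run H
t=4: vr[A=3072/1991 H=2724864/666985] → run A
t=5: vr[A=4096/1991 H=2724864/666985] → run A
t=6: vr[A=5120/1991 H=2724864/666985] → run A
t=7: vr[A=6144/1991 H=2724864/666985] → run A
t=8: vr[H=2724864/666985] → run H
t=9: (idle)
t=10: (idle)

completion order = A, H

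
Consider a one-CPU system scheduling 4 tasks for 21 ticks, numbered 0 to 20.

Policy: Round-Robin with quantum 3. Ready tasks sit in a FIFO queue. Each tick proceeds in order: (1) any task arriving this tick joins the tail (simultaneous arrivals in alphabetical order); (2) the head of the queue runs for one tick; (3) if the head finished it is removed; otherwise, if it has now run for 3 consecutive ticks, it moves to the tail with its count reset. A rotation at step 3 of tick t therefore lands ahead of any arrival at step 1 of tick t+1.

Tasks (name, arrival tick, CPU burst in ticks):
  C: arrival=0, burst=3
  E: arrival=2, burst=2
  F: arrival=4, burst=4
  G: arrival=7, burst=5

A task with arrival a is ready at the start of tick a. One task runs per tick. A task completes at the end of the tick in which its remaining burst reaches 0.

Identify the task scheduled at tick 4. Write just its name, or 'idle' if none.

running at tick 4 = E

t=0: queue=[C] q_used=0 → run C
t=1: queue=[C] q_used=1 → run C
t=2: queue=[C,E] q_used=2 → run C
t=3: queue=[E] q_used=0 → run E
t=4: queue=[E,F] q_used=1 → run E
t=5: queue=[F] q_used=0 → run F
t=6: queue=[F] q_used=1 → run F
t=7: queue=[F,G] q_used=2 → run F
t=8: queue=[G,F] q_used=0 → run G
t=9: queue=[G,F] q_used=1 → run G
t=10: queue=[G,F] q_used=2 → run G
t=11: queue=[F,G] q_used=0 → run F
t=12: queue=[G] q_used=0 → run G
t=13: queue=[G] q_used=1 → run G
t=14: (idle)
t=15: (idle)
t=16: (idle)
t=17: (idle)
t=18: (idle)
t=19: (idle)
t=20: (idle)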